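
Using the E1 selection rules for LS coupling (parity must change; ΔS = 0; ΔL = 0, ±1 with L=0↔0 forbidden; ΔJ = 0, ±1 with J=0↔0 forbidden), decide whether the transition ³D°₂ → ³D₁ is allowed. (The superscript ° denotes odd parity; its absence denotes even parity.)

Reading off the term symbols: S 1→1, L 2→2, J 2→1, parity odd→even.
Parity must change: odd → even — passes.
ΔS = 0: S: 1 → 1 — passes.
ΔL = 0, ±1 (not L=0↔0): L: 2 → 2, ΔL = +0 — passes.
ΔJ = 0, ±1 (not J=0↔0): J: 2 → 1, ΔJ = -1 — passes.
All four E1 rules are satisfied.

allowed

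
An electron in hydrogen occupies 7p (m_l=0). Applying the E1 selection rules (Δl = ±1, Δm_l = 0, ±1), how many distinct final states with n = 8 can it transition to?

E1 requires Δl = ±1, so l_f ∈ {0, 2}; with 0 ≤ l_f ≤ n_f−1 = 7, the allowed l_f values are {0, 2}.
For l_f = 0: m_f ∈ {m_i−1, m_i, m_i+1} ∩ [−0, 0] = {0} → 1 state.
For l_f = 2: m_f ∈ {m_i−1, m_i, m_i+1} ∩ [−2, 2] = {-1, 0, 1} → 3 states.
Total: 4.

4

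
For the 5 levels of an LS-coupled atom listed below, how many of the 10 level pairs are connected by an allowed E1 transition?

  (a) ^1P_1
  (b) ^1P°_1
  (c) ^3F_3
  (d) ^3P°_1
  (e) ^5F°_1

(a)–(b): allowed.
(a)–(c): forbidden (parity, ΔS, ΔL, ΔJ).
(a)–(d): forbidden (ΔS).
(a)–(e): forbidden (ΔS, ΔL).
(b)–(c): forbidden (ΔS, ΔL, ΔJ).
(b)–(d): forbidden (parity, ΔS).
(b)–(e): forbidden (parity, ΔS, ΔL).
(c)–(d): forbidden (ΔL, ΔJ).
(c)–(e): forbidden (ΔS, ΔJ).
(d)–(e): forbidden (parity, ΔS, ΔL).
Allowed pairs: 1 of 10.

1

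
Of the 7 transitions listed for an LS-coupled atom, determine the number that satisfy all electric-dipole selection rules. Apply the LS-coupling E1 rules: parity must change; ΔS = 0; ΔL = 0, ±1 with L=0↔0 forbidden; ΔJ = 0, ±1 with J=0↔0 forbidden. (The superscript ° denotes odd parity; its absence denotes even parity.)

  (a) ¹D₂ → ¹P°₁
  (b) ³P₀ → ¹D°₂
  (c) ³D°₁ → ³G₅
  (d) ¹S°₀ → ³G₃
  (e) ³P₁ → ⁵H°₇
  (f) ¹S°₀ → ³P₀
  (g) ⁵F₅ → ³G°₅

1

(a) allowed
(b) forbidden (ΔS, ΔJ fail)
(c) forbidden (ΔL, ΔJ fail)
(d) forbidden (ΔS, ΔL, ΔJ fail)
(e) forbidden (ΔS, ΔL, ΔJ fail)
(f) forbidden (ΔS, ΔJ fail)
(g) forbidden (ΔS fails)
Total allowed: 1 of 7.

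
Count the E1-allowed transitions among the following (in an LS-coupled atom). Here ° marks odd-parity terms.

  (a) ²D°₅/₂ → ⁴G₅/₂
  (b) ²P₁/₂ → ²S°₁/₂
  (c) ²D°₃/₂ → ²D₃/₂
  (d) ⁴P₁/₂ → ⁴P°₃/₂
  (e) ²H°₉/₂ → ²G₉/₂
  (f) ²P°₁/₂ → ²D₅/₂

(a) forbidden (ΔS, ΔL fail)
(b) allowed
(c) allowed
(d) allowed
(e) allowed
(f) forbidden (ΔJ fails)
Total allowed: 4 of 6.

4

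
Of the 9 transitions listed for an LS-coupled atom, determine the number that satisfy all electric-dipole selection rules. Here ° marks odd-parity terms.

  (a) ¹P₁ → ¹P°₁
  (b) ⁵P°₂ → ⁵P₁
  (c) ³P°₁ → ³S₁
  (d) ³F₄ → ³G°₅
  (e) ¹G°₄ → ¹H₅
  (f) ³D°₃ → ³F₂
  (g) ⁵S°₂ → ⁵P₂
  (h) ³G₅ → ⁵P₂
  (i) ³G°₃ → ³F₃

(a) allowed
(b) allowed
(c) allowed
(d) allowed
(e) allowed
(f) allowed
(g) allowed
(h) forbidden (parity, ΔS, ΔL, ΔJ fail)
(i) allowed
Total allowed: 8 of 9.

8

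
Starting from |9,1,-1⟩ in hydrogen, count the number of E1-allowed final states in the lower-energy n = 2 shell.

1

E1 requires Δl = ±1, so l_f ∈ {0, 2}; with 0 ≤ l_f ≤ n_f−1 = 1, the allowed l_f values are {0}.
For l_f = 0: m_f ∈ {m_i−1, m_i, m_i+1} ∩ [−0, 0] = {0} → 1 state.
Total: 1.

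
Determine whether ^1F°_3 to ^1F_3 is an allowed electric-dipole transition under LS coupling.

allowed

Reading off the term symbols: S 0→0, L 3→3, J 3→3, parity odd→even.
ΔJ = 0, ±1 (not J=0↔0): J: 3 → 3, ΔJ = +0 — ok.
ΔS = 0: S: 0 → 0 — ok.
ΔL = 0, ±1 (not L=0↔0): L: 3 → 3, ΔL = +0 — ok.
Parity must change: odd → even — ok.
All four E1 rules are satisfied.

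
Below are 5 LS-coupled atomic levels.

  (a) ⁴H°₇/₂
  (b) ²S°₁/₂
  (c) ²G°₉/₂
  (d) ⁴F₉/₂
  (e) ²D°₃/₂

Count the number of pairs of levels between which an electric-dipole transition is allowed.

(a)–(b): forbidden (parity, ΔS, ΔL, ΔJ).
(a)–(c): forbidden (parity, ΔS).
(a)–(d): forbidden (ΔL).
(a)–(e): forbidden (parity, ΔS, ΔL, ΔJ).
(b)–(c): forbidden (parity, ΔL, ΔJ).
(b)–(d): forbidden (ΔS, ΔL, ΔJ).
(b)–(e): forbidden (parity, ΔL).
(c)–(d): forbidden (ΔS).
(c)–(e): forbidden (parity, ΔL, ΔJ).
(d)–(e): forbidden (ΔS, ΔJ).
Allowed pairs: 0 of 10.

0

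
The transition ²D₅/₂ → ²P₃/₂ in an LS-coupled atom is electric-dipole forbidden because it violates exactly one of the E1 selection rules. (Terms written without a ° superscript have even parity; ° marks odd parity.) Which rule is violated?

parity

Initial level: S=1/2, L=2, J=5/2, parity even. Final level: S=1/2, L=1, J=3/2, parity even.
Parity must change: even → even — fails.
ΔS = 0: S: 1/2 → 1/2 — ok.
ΔL = 0, ±1 (not L=0↔0): L: 2 → 1, ΔL = -1 — ok.
ΔJ = 0, ±1 (not J=0↔0): J: 5/2 → 3/2, ΔJ = -1 — ok.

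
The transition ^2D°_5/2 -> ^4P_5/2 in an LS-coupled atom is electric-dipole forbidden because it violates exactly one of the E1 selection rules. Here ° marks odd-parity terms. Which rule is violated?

the ΔS = 0 rule

ΔL = 0, ±1 (not L=0↔0): L: 2 → 1, ΔL = -1 — passes.
ΔJ = 0, ±1 (not J=0↔0): J: 5/2 → 5/2, ΔJ = +0 — passes.
ΔS = 0: S: 1/2 → 3/2 — fails.
Parity must change: odd → even — passes.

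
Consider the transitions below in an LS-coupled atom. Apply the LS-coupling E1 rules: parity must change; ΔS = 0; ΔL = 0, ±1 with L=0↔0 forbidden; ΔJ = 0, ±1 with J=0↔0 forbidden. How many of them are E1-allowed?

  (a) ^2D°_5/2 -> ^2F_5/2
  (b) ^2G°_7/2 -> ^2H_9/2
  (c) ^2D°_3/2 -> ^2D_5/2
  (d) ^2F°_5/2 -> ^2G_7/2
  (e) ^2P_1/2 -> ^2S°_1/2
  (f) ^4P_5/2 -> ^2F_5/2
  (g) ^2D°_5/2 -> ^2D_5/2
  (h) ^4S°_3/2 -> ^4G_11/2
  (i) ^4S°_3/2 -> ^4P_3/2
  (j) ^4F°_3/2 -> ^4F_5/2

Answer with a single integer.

8

(a) allowed
(b) allowed
(c) allowed
(d) allowed
(e) allowed
(f) forbidden (parity, ΔS, ΔL fail)
(g) allowed
(h) forbidden (ΔL, ΔJ fail)
(i) allowed
(j) allowed
Total allowed: 8 of 10.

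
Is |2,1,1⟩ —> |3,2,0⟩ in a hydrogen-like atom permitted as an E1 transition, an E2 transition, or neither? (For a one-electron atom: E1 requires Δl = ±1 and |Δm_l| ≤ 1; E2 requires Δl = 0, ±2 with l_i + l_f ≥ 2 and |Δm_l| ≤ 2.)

Δl = 2 − 1 = +1; l_i + l_f = 3.
Δm_l = -1.
E1 (Δl = ±1, |Δm_l| ≤ 1): satisfied.
E2 (Δl = 0,±2, l_i+l_f ≥ 2, |Δm_l| ≤ 2): not satisfied.

E1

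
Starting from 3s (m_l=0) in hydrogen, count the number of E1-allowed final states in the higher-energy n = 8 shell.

E1 requires Δl = ±1, so l_f ∈ {-1, 1}; with 0 ≤ l_f ≤ n_f−1 = 7, the allowed l_f values are {1}.
For l_f = 1: m_f ∈ {m_i−1, m_i, m_i+1} ∩ [−1, 1] = {-1, 0, 1} → 3 states.
Total: 3.

3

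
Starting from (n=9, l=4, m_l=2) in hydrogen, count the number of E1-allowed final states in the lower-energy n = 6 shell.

E1 requires Δl = ±1, so l_f ∈ {3, 5}; with 0 ≤ l_f ≤ n_f−1 = 5, the allowed l_f values are {3, 5}.
For l_f = 3: m_f ∈ {m_i−1, m_i, m_i+1} ∩ [−3, 3] = {1, 2, 3} → 3 states.
For l_f = 5: m_f ∈ {m_i−1, m_i, m_i+1} ∩ [−5, 5] = {1, 2, 3} → 3 states.
Total: 6.

6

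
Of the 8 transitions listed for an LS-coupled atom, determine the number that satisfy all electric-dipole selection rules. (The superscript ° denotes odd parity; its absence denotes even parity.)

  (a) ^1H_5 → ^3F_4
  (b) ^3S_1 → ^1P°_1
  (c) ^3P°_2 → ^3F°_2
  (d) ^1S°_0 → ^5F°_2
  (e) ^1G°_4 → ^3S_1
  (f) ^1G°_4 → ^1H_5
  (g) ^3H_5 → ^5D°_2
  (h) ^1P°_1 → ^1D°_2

1

(a) forbidden (parity, ΔS, ΔL fail)
(b) forbidden (ΔS fails)
(c) forbidden (parity, ΔL fail)
(d) forbidden (parity, ΔS, ΔL, ΔJ fail)
(e) forbidden (ΔS, ΔL, ΔJ fail)
(f) allowed
(g) forbidden (ΔS, ΔL, ΔJ fail)
(h) forbidden (parity fails)
Total allowed: 1 of 8.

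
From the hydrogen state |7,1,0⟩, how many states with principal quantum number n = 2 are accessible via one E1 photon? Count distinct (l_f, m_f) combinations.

1

E1 requires Δl = ±1, so l_f ∈ {0, 2}; with 0 ≤ l_f ≤ n_f−1 = 1, the allowed l_f values are {0}.
For l_f = 0: m_f ∈ {m_i−1, m_i, m_i+1} ∩ [−0, 0] = {0} → 1 state.
Total: 1.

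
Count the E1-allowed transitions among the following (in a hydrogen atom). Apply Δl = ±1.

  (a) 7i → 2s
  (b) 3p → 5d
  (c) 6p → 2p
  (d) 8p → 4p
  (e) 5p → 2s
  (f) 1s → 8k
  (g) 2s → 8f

(a) forbidden — Δl = -6 (E1 requires Δl = ±1)
(b) allowed
(c) forbidden — Δl = +0 (E1 requires Δl = ±1)
(d) forbidden — Δl = +0 (E1 requires Δl = ±1)
(e) allowed
(f) forbidden — Δl = +7 (E1 requires Δl = ±1)
(g) forbidden — Δl = +3 (E1 requires Δl = ±1)
Total allowed: 2 of 7.

2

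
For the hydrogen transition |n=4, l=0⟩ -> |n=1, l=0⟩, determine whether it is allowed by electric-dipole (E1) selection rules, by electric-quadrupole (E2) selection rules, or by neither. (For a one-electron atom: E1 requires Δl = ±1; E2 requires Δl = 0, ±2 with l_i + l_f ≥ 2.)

neither

Δl = 0 − 0 = +0; l_i + l_f = 0.
E1 (Δl = ±1): not satisfied.
E2 (Δl = 0,±2, l_i+l_f ≥ 2): not satisfied.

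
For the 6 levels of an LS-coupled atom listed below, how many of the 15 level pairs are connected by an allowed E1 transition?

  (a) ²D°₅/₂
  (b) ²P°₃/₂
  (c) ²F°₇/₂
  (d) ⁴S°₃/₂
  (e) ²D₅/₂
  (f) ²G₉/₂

4

(a)–(b): forbidden (parity).
(a)–(c): forbidden (parity).
(a)–(d): forbidden (parity, ΔS, ΔL).
(a)–(e): allowed.
(a)–(f): forbidden (ΔL, ΔJ).
(b)–(c): forbidden (parity, ΔL, ΔJ).
(b)–(d): forbidden (parity, ΔS).
(b)–(e): allowed.
(b)–(f): forbidden (ΔL, ΔJ).
(c)–(d): forbidden (parity, ΔS, ΔL, ΔJ).
(c)–(e): allowed.
(c)–(f): allowed.
(d)–(e): forbidden (ΔS, ΔL).
(d)–(f): forbidden (ΔS, ΔL, ΔJ).
(e)–(f): forbidden (parity, ΔL, ΔJ).
Allowed pairs: 4 of 15.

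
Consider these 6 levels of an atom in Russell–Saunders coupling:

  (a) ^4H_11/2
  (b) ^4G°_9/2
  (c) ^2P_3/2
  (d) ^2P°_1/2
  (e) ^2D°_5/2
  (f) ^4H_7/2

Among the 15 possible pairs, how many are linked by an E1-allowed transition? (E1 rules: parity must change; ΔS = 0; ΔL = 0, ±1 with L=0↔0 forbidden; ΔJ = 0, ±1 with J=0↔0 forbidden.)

4

(a)–(b): allowed.
(a)–(c): forbidden (parity, ΔS, ΔL, ΔJ).
(a)–(d): forbidden (ΔS, ΔL, ΔJ).
(a)–(e): forbidden (ΔS, ΔL, ΔJ).
(a)–(f): forbidden (parity, ΔJ).
(b)–(c): forbidden (ΔS, ΔL, ΔJ).
(b)–(d): forbidden (parity, ΔS, ΔL, ΔJ).
(b)–(e): forbidden (parity, ΔS, ΔL, ΔJ).
(b)–(f): allowed.
(c)–(d): allowed.
(c)–(e): allowed.
(c)–(f): forbidden (parity, ΔS, ΔL, ΔJ).
(d)–(e): forbidden (parity, ΔJ).
(d)–(f): forbidden (ΔS, ΔL, ΔJ).
(e)–(f): forbidden (ΔS, ΔL).
Allowed pairs: 4 of 15.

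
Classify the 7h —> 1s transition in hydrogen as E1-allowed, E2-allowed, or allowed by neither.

neither

Δl = 0 − 5 = -5; l_i + l_f = 5.
E1 (Δl = ±1): not satisfied.
E2 (Δl = 0,±2, l_i+l_f ≥ 2): not satisfied.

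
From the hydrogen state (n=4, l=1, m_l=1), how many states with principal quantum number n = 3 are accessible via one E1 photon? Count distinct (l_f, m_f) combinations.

4

E1 requires Δl = ±1, so l_f ∈ {0, 2}; with 0 ≤ l_f ≤ n_f−1 = 2, the allowed l_f values are {0, 2}.
For l_f = 0: m_f ∈ {m_i−1, m_i, m_i+1} ∩ [−0, 0] = {0} → 1 state.
For l_f = 2: m_f ∈ {m_i−1, m_i, m_i+1} ∩ [−2, 2] = {0, 1, 2} → 3 states.
Total: 4.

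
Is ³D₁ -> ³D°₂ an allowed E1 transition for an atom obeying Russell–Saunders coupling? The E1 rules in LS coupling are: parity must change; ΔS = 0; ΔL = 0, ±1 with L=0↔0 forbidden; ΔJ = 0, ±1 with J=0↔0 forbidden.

allowed

Initial level: S=1, L=2, J=1, parity even. Final level: S=1, L=2, J=2, parity odd.
ΔL = 0, ±1 (not L=0↔0): L: 2 → 2, ΔL = +0 — satisfied.
ΔJ = 0, ±1 (not J=0↔0): J: 1 → 2, ΔJ = +1 — satisfied.
ΔS = 0: S: 1 → 1 — satisfied.
Parity must change: even → odd — satisfied.
All four E1 rules are satisfied.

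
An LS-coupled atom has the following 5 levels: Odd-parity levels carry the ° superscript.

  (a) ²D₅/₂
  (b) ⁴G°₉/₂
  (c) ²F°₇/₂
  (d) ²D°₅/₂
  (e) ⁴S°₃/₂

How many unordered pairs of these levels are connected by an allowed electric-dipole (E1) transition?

(a)–(b): forbidden (ΔS, ΔL, ΔJ).
(a)–(c): allowed.
(a)–(d): allowed.
(a)–(e): forbidden (ΔS, ΔL).
(b)–(c): forbidden (parity, ΔS).
(b)–(d): forbidden (parity, ΔS, ΔL, ΔJ).
(b)–(e): forbidden (parity, ΔL, ΔJ).
(c)–(d): forbidden (parity).
(c)–(e): forbidden (parity, ΔS, ΔL, ΔJ).
(d)–(e): forbidden (parity, ΔS, ΔL).
Allowed pairs: 2 of 10.

2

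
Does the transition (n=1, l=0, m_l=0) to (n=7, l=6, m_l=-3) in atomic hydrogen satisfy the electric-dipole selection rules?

forbidden

l: 0 → 6 (Δl = +6). Δl = ±1 fails.
Δm_l = -3 − (0) = -3. E1 requires Δm_l = 0, ±1: fails.
The transition is electric-dipole forbidden.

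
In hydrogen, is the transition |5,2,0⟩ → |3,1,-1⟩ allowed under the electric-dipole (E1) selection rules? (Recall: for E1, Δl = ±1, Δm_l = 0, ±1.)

allowed

Initial l = 2, final l = 1, so Δl = -1. E1 requires Δl = ±1: satisfied.
m_l: 0 → -1 (Δm_l = -1). |Δm_l| ≤ 1 satisfied.
All E1 selection rules are satisfied.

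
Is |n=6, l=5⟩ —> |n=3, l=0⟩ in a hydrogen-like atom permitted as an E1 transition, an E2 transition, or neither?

neither

Δl = 0 − 5 = -5; l_i + l_f = 5.
E1 (Δl = ±1): not satisfied.
E2 (Δl = 0,±2, l_i+l_f ≥ 2): not satisfied.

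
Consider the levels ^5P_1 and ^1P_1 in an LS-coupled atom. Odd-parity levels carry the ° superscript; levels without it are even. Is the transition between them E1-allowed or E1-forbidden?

forbidden

Reading off the term symbols: S 2→0, L 1→1, J 1→1, parity even→even.
Parity must change: even → even — ✗.
ΔS = 0: S: 2 → 0 — ✗.
ΔL = 0, ±1 (not L=0↔0): L: 1 → 1, ΔL = +0 — ✓.
ΔJ = 0, ±1 (not J=0↔0): J: 1 → 1, ΔJ = +0 — ✓.
Rule(s) violated: parity, ΔS.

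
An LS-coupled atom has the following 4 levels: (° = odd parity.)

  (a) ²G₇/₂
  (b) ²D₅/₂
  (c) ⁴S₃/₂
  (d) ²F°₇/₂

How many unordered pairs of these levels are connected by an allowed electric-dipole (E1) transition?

2

(a)–(b): forbidden (parity, ΔL).
(a)–(c): forbidden (parity, ΔS, ΔL, ΔJ).
(a)–(d): allowed.
(b)–(c): forbidden (parity, ΔS, ΔL).
(b)–(d): allowed.
(c)–(d): forbidden (ΔS, ΔL, ΔJ).
Allowed pairs: 2 of 6.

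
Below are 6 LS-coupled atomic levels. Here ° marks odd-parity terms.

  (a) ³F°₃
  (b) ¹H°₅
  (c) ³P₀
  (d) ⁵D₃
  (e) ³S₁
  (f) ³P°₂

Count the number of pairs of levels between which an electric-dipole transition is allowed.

(a)–(b): forbidden (parity, ΔS, ΔL, ΔJ).
(a)–(c): forbidden (ΔL, ΔJ).
(a)–(d): forbidden (ΔS).
(a)–(e): forbidden (ΔL, ΔJ).
(a)–(f): forbidden (parity, ΔL).
(b)–(c): forbidden (ΔS, ΔL, ΔJ).
(b)–(d): forbidden (ΔS, ΔL, ΔJ).
(b)–(e): forbidden (ΔS, ΔL, ΔJ).
(b)–(f): forbidden (parity, ΔS, ΔL, ΔJ).
(c)–(d): forbidden (parity, ΔS, ΔJ).
(c)–(e): forbidden (parity).
(c)–(f): forbidden (ΔJ).
(d)–(e): forbidden (parity, ΔS, ΔL, ΔJ).
(d)–(f): forbidden (ΔS).
(e)–(f): allowed.
Allowed pairs: 1 of 15.

1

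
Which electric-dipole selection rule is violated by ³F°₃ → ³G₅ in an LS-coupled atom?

Reading off the term symbols: S 1→1, L 3→4, J 3→5, parity odd→even.
ΔJ = 0, ±1 (not J=0↔0): J: 3 → 5, ΔJ = +2 — fails.
Parity must change: odd → even — passes.
ΔS = 0: S: 1 → 1 — passes.
ΔL = 0, ±1 (not L=0↔0): L: 3 → 4, ΔL = +1 — passes.

the ΔJ = 0, ±1 rule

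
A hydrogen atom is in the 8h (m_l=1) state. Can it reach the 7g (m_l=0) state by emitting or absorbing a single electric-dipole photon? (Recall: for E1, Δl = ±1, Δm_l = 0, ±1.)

allowed

Δl = 4 − 5 = -1; the E1 rule Δl = ±1 is ok.
Δm_l = 0 − (1) = -1. E1 requires Δm_l = 0, ±1: ok.
All E1 selection rules are satisfied.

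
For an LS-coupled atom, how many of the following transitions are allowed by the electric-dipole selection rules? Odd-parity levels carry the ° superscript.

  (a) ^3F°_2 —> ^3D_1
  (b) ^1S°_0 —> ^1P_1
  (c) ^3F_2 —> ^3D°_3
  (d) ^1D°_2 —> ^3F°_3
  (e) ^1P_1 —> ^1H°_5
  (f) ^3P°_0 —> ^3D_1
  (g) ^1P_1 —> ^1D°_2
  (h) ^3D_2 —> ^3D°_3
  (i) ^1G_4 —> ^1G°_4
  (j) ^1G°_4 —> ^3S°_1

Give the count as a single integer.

(a) allowed
(b) allowed
(c) allowed
(d) forbidden (parity, ΔS fail)
(e) forbidden (ΔL, ΔJ fail)
(f) allowed
(g) allowed
(h) allowed
(i) allowed
(j) forbidden (parity, ΔS, ΔL, ΔJ fail)
Total allowed: 7 of 10.

7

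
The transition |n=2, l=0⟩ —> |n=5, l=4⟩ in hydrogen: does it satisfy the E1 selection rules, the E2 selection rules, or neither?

Δl = 4 − 0 = +4; l_i + l_f = 4.
E1 (Δl = ±1): not satisfied.
E2 (Δl = 0,±2, l_i+l_f ≥ 2): not satisfied.

neither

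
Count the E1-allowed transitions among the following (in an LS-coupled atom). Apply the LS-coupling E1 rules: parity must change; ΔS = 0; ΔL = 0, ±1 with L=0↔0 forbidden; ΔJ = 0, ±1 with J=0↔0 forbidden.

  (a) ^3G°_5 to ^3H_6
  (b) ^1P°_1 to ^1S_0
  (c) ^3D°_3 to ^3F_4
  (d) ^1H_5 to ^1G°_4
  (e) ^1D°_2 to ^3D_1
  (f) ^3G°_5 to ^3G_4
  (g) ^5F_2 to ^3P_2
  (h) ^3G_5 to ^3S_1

(a) allowed
(b) allowed
(c) allowed
(d) allowed
(e) forbidden (ΔS fails)
(f) allowed
(g) forbidden (parity, ΔS, ΔL fail)
(h) forbidden (parity, ΔL, ΔJ fail)
Total allowed: 5 of 8.

5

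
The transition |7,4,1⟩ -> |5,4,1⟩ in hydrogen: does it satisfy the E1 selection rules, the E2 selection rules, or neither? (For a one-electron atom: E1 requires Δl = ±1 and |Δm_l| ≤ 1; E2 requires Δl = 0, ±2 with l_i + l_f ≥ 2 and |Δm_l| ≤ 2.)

E2

Δl = 4 − 4 = +0; l_i + l_f = 8.
Δm_l = +0.
E1 (Δl = ±1, |Δm_l| ≤ 1): not satisfied.
E2 (Δl = 0,±2, l_i+l_f ≥ 2, |Δm_l| ≤ 2): satisfied.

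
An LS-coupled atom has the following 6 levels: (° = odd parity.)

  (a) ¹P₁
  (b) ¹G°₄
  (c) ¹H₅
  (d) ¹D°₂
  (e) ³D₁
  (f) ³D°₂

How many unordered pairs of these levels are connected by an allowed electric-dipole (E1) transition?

(a)–(b): forbidden (ΔL, ΔJ).
(a)–(c): forbidden (parity, ΔL, ΔJ).
(a)–(d): allowed.
(a)–(e): forbidden (parity, ΔS).
(a)–(f): forbidden (ΔS).
(b)–(c): allowed.
(b)–(d): forbidden (parity, ΔL, ΔJ).
(b)–(e): forbidden (ΔS, ΔL, ΔJ).
(b)–(f): forbidden (parity, ΔS, ΔL, ΔJ).
(c)–(d): forbidden (ΔL, ΔJ).
(c)–(e): forbidden (parity, ΔS, ΔL, ΔJ).
(c)–(f): forbidden (ΔS, ΔL, ΔJ).
(d)–(e): forbidden (ΔS).
(d)–(f): forbidden (parity, ΔS).
(e)–(f): allowed.
Allowed pairs: 3 of 15.

3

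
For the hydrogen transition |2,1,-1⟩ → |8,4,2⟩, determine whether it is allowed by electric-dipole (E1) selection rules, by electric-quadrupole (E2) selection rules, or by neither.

Δl = 4 − 1 = +3; l_i + l_f = 5.
Δm_l = +3.
E1 (Δl = ±1, |Δm_l| ≤ 1): not satisfied.
E2 (Δl = 0,±2, l_i+l_f ≥ 2, |Δm_l| ≤ 2): not satisfied.

neither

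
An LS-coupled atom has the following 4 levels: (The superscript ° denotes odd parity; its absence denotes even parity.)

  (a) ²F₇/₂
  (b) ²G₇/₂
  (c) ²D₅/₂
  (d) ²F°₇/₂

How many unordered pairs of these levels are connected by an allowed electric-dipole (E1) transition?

3

(a)–(b): forbidden (parity).
(a)–(c): forbidden (parity).
(a)–(d): allowed.
(b)–(c): forbidden (parity, ΔL).
(b)–(d): allowed.
(c)–(d): allowed.
Allowed pairs: 3 of 6.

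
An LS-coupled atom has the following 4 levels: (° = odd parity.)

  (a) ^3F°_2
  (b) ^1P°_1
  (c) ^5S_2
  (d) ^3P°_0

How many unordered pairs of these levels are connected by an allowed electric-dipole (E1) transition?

(a)–(b): forbidden (parity, ΔS, ΔL).
(a)–(c): forbidden (ΔS, ΔL).
(a)–(d): forbidden (parity, ΔL, ΔJ).
(b)–(c): forbidden (ΔS).
(b)–(d): forbidden (parity, ΔS).
(c)–(d): forbidden (ΔS, ΔJ).
Allowed pairs: 0 of 6.

0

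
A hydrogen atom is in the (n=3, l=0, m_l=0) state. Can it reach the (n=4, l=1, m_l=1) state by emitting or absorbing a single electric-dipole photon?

Initial l = 0, final l = 1, so Δl = +1. E1 requires Δl = ±1: ok.
Δm_l = 1 − (0) = +1. E1 requires Δm_l = 0, ±1: ok.
All E1 selection rules are satisfied.

allowed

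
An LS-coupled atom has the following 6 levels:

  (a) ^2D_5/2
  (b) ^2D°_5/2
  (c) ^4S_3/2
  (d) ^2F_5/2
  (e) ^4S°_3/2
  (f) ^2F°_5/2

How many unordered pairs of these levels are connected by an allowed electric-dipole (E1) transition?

4

(a)–(b): allowed.
(a)–(c): forbidden (parity, ΔS, ΔL).
(a)–(d): forbidden (parity).
(a)–(e): forbidden (ΔS, ΔL).
(a)–(f): allowed.
(b)–(c): forbidden (ΔS, ΔL).
(b)–(d): allowed.
(b)–(e): forbidden (parity, ΔS, ΔL).
(b)–(f): forbidden (parity).
(c)–(d): forbidden (parity, ΔS, ΔL).
(c)–(e): forbidden (ΔL).
(c)–(f): forbidden (ΔS, ΔL).
(d)–(e): forbidden (ΔS, ΔL).
(d)–(f): allowed.
(e)–(f): forbidden (parity, ΔS, ΔL).
Allowed pairs: 4 of 15.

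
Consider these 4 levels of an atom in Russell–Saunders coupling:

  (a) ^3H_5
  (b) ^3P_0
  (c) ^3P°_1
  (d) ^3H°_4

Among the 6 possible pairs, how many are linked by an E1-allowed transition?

(a)–(b): forbidden (parity, ΔL, ΔJ).
(a)–(c): forbidden (ΔL, ΔJ).
(a)–(d): allowed.
(b)–(c): allowed.
(b)–(d): forbidden (ΔL, ΔJ).
(c)–(d): forbidden (parity, ΔL, ΔJ).
Allowed pairs: 2 of 6.

2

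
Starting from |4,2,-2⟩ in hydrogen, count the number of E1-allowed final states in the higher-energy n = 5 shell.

4

E1 requires Δl = ±1, so l_f ∈ {1, 3}; with 0 ≤ l_f ≤ n_f−1 = 4, the allowed l_f values are {1, 3}.
For l_f = 1: m_f ∈ {m_i−1, m_i, m_i+1} ∩ [−1, 1] = {-1} → 1 state.
For l_f = 3: m_f ∈ {m_i−1, m_i, m_i+1} ∩ [−3, 3] = {-3, -2, -1} → 3 states.
Total: 4.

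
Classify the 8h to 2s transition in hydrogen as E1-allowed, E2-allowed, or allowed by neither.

Δl = 0 − 5 = -5; l_i + l_f = 5.
E1 (Δl = ±1): not satisfied.
E2 (Δl = 0,±2, l_i+l_f ≥ 2): not satisfied.

neither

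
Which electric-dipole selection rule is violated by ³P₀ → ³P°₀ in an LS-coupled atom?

the J=0 ↔ J=0 exclusion

Reading off the term symbols: S 1→1, L 1→1, J 0→0, parity even→odd.
Parity must change: even → odd — passes.
ΔS = 0: S: 1 → 1 — passes.
ΔL = 0, ±1 (not L=0↔0): L: 1 → 1, ΔL = +0 — passes.
ΔJ = 0, ±1 (not J=0↔0): J: 0 → 0, ΔJ = +0 — fails.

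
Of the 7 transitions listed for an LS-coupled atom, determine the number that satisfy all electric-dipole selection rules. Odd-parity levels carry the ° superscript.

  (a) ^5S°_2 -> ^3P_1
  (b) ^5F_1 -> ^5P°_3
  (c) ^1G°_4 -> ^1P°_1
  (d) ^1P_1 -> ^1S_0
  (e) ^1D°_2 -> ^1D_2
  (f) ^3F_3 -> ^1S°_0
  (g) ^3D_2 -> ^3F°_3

2

(a) forbidden (ΔS fails)
(b) forbidden (ΔL, ΔJ fail)
(c) forbidden (parity, ΔL, ΔJ fail)
(d) forbidden (parity fails)
(e) allowed
(f) forbidden (ΔS, ΔL, ΔJ fail)
(g) allowed
Total allowed: 2 of 7.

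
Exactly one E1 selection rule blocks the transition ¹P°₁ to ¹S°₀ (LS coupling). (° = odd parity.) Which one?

Initial level: S=0, L=1, J=1, parity odd. Final level: S=0, L=0, J=0, parity odd.
ΔS = 0: S: 0 → 0 — satisfied.
ΔL = 0, ±1 (not L=0↔0): L: 1 → 0, ΔL = -1 — satisfied.
Parity must change: odd → odd — violated.
ΔJ = 0, ±1 (not J=0↔0): J: 1 → 0, ΔJ = -1 — satisfied.

parity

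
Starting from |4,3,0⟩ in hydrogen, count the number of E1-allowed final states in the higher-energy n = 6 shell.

6

E1 requires Δl = ±1, so l_f ∈ {2, 4}; with 0 ≤ l_f ≤ n_f−1 = 5, the allowed l_f values are {2, 4}.
For l_f = 2: m_f ∈ {m_i−1, m_i, m_i+1} ∩ [−2, 2] = {-1, 0, 1} → 3 states.
For l_f = 4: m_f ∈ {m_i−1, m_i, m_i+1} ∩ [−4, 4] = {-1, 0, 1} → 3 states.
Total: 6.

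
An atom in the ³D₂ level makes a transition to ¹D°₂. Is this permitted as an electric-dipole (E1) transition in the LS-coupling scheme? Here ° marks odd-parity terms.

Initial level: S=1, L=2, J=2, parity even. Final level: S=0, L=2, J=2, parity odd.
Parity must change: even → odd — passes.
ΔS = 0: S: 1 → 0 — fails.
ΔL = 0, ±1 (not L=0↔0): L: 2 → 2, ΔL = +0 — passes.
ΔJ = 0, ±1 (not J=0↔0): J: 2 → 2, ΔJ = +0 — passes.
Rule(s) violated: ΔS.

forbidden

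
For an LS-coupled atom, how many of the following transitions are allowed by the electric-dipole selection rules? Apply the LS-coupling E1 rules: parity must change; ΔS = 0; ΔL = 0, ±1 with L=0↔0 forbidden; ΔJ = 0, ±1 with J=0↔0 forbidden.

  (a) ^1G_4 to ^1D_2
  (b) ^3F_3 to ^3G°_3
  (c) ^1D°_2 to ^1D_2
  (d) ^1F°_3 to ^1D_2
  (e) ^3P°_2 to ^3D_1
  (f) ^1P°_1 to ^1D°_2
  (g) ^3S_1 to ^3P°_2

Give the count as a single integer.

(a) forbidden (parity, ΔL, ΔJ fail)
(b) allowed
(c) allowed
(d) allowed
(e) allowed
(f) forbidden (parity fails)
(g) allowed
Total allowed: 5 of 7.

5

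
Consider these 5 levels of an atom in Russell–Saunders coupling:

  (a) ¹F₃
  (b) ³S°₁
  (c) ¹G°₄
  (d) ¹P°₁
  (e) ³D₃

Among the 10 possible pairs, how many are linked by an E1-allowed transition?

(a)–(b): forbidden (ΔS, ΔL, ΔJ).
(a)–(c): allowed.
(a)–(d): forbidden (ΔL, ΔJ).
(a)–(e): forbidden (parity, ΔS).
(b)–(c): forbidden (parity, ΔS, ΔL, ΔJ).
(b)–(d): forbidden (parity, ΔS).
(b)–(e): forbidden (ΔL, ΔJ).
(c)–(d): forbidden (parity, ΔL, ΔJ).
(c)–(e): forbidden (ΔS, ΔL).
(d)–(e): forbidden (ΔS, ΔJ).
Allowed pairs: 1 of 10.

1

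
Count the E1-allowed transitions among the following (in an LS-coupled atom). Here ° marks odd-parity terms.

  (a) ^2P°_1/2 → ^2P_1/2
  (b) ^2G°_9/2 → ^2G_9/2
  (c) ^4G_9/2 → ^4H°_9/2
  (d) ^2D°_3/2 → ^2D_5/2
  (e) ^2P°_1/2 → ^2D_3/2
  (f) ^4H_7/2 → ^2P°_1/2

5

(a) allowed
(b) allowed
(c) allowed
(d) allowed
(e) allowed
(f) forbidden (ΔS, ΔL, ΔJ fail)
Total allowed: 5 of 6.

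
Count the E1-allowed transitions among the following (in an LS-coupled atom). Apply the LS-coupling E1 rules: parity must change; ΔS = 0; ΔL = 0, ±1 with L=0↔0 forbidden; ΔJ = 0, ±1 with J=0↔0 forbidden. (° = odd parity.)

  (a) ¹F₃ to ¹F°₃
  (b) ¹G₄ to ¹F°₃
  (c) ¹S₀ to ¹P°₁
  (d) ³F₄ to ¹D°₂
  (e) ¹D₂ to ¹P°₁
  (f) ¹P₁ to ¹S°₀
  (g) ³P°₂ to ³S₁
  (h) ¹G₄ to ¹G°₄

7

(a) allowed
(b) allowed
(c) allowed
(d) forbidden (ΔS, ΔJ fail)
(e) allowed
(f) allowed
(g) allowed
(h) allowed
Total allowed: 7 of 8.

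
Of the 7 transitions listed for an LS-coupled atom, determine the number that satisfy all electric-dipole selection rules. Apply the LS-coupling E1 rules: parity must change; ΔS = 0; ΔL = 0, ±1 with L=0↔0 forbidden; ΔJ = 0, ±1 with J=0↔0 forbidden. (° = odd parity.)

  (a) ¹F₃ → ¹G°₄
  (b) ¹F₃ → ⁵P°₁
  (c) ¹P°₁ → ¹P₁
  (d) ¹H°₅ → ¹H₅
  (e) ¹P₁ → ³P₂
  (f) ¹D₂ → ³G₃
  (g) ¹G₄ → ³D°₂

(a) allowed
(b) forbidden (ΔS, ΔL, ΔJ fail)
(c) allowed
(d) allowed
(e) forbidden (parity, ΔS fail)
(f) forbidden (parity, ΔS, ΔL fail)
(g) forbidden (ΔS, ΔL, ΔJ fail)
Total allowed: 3 of 7.

3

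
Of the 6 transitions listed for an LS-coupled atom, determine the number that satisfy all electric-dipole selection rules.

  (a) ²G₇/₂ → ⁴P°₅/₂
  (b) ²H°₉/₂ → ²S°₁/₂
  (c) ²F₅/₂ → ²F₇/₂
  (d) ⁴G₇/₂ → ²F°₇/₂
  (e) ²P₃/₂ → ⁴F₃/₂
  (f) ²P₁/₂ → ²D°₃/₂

(a) forbidden (ΔS, ΔL fail)
(b) forbidden (parity, ΔL, ΔJ fail)
(c) forbidden (parity fails)
(d) forbidden (ΔS fails)
(e) forbidden (parity, ΔS, ΔL fail)
(f) allowed
Total allowed: 1 of 6.

1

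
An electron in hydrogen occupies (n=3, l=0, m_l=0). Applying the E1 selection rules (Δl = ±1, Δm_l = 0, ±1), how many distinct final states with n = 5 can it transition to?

3

E1 requires Δl = ±1, so l_f ∈ {-1, 1}; with 0 ≤ l_f ≤ n_f−1 = 4, the allowed l_f values are {1}.
For l_f = 1: m_f ∈ {m_i−1, m_i, m_i+1} ∩ [−1, 1] = {-1, 0, 1} → 3 states.
Total: 3.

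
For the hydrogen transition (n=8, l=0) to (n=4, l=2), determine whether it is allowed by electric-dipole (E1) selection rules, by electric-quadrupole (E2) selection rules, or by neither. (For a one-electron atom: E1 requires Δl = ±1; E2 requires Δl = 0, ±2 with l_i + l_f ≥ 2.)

E2

Δl = 2 − 0 = +2; l_i + l_f = 2.
E1 (Δl = ±1): not satisfied.
E2 (Δl = 0,±2, l_i+l_f ≥ 2): satisfied.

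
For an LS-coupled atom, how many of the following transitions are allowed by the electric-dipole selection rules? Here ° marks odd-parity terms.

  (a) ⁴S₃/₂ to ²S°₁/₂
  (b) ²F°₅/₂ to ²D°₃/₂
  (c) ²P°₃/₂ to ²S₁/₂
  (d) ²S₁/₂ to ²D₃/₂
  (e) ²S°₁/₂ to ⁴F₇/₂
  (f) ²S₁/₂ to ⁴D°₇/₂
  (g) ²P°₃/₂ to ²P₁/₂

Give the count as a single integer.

(a) forbidden (ΔS, ΔL fail)
(b) forbidden (parity fails)
(c) allowed
(d) forbidden (parity, ΔL fail)
(e) forbidden (ΔS, ΔL, ΔJ fail)
(f) forbidden (ΔS, ΔL, ΔJ fail)
(g) allowed
Total allowed: 2 of 7.

2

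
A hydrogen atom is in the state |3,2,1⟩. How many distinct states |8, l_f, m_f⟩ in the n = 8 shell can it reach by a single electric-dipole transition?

5

E1 requires Δl = ±1, so l_f ∈ {1, 3}; with 0 ≤ l_f ≤ n_f−1 = 7, the allowed l_f values are {1, 3}.
For l_f = 1: m_f ∈ {m_i−1, m_i, m_i+1} ∩ [−1, 1] = {0, 1} → 2 states.
For l_f = 3: m_f ∈ {m_i−1, m_i, m_i+1} ∩ [−3, 3] = {0, 1, 2} → 3 states.
Total: 5.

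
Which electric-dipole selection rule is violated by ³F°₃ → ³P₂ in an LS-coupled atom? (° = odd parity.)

Initial level: S=1, L=3, J=3, parity odd. Final level: S=1, L=1, J=2, parity even.
Parity must change: odd → even — passes.
ΔS = 0: S: 1 → 1 — passes.
ΔL = 0, ±1 (not L=0↔0): L: 3 → 1, ΔL = -2 — fails.
ΔJ = 0, ±1 (not J=0↔0): J: 3 → 2, ΔJ = -1 — passes.

the ΔL = 0, ±1 rule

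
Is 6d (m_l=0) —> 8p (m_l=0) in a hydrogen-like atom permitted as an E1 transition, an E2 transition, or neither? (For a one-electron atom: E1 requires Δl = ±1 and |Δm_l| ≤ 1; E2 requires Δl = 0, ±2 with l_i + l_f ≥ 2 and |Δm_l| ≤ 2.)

E1

Δl = 1 − 2 = -1; l_i + l_f = 3.
Δm_l = +0.
E1 (Δl = ±1, |Δm_l| ≤ 1): satisfied.
E2 (Δl = 0,±2, l_i+l_f ≥ 2, |Δm_l| ≤ 2): not satisfied.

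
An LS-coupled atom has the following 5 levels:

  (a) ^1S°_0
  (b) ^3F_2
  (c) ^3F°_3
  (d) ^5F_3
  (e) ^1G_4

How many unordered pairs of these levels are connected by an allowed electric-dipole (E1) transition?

(a)–(b): forbidden (ΔS, ΔL, ΔJ).
(a)–(c): forbidden (parity, ΔS, ΔL, ΔJ).
(a)–(d): forbidden (ΔS, ΔL, ΔJ).
(a)–(e): forbidden (ΔL, ΔJ).
(b)–(c): allowed.
(b)–(d): forbidden (parity, ΔS).
(b)–(e): forbidden (parity, ΔS, ΔJ).
(c)–(d): forbidden (ΔS).
(c)–(e): forbidden (ΔS).
(d)–(e): forbidden (parity, ΔS).
Allowed pairs: 1 of 10.

1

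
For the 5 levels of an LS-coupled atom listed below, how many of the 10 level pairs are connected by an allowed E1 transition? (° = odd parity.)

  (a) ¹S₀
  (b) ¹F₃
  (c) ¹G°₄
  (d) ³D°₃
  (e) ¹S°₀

1

(a)–(b): forbidden (parity, ΔL, ΔJ).
(a)–(c): forbidden (ΔL, ΔJ).
(a)–(d): forbidden (ΔS, ΔL, ΔJ).
(a)–(e): forbidden (ΔL, ΔJ).
(b)–(c): allowed.
(b)–(d): forbidden (ΔS).
(b)–(e): forbidden (ΔL, ΔJ).
(c)–(d): forbidden (parity, ΔS, ΔL).
(c)–(e): forbidden (parity, ΔL, ΔJ).
(d)–(e): forbidden (parity, ΔS, ΔL, ΔJ).
Allowed pairs: 1 of 10.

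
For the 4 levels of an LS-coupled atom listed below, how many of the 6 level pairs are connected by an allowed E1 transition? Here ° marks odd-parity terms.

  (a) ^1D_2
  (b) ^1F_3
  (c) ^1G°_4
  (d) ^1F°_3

(a)–(b): forbidden (parity).
(a)–(c): forbidden (ΔL, ΔJ).
(a)–(d): allowed.
(b)–(c): allowed.
(b)–(d): allowed.
(c)–(d): forbidden (parity).
Allowed pairs: 3 of 6.

3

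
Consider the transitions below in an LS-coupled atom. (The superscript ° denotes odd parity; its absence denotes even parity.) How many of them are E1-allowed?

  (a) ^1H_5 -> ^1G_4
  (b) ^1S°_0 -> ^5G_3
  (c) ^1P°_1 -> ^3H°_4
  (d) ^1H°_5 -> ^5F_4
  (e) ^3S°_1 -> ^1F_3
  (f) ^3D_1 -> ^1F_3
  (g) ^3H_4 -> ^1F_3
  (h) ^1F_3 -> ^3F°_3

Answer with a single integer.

(a) forbidden (parity fails)
(b) forbidden (ΔS, ΔL, ΔJ fail)
(c) forbidden (parity, ΔS, ΔL, ΔJ fail)
(d) forbidden (ΔS, ΔL fail)
(e) forbidden (ΔS, ΔL, ΔJ fail)
(f) forbidden (parity, ΔS, ΔJ fail)
(g) forbidden (parity, ΔS, ΔL fail)
(h) forbidden (ΔS fails)
Total allowed: 0 of 8.

0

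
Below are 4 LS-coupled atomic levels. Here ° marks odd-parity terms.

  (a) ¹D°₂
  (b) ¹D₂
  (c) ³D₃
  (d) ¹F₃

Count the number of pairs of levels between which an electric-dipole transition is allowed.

2

(a)–(b): allowed.
(a)–(c): forbidden (ΔS).
(a)–(d): allowed.
(b)–(c): forbidden (parity, ΔS).
(b)–(d): forbidden (parity).
(c)–(d): forbidden (parity, ΔS).
Allowed pairs: 2 of 6.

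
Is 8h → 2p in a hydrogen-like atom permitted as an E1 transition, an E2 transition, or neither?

neither

Δl = 1 − 5 = -4; l_i + l_f = 6.
E1 (Δl = ±1): not satisfied.
E2 (Δl = 0,±2, l_i+l_f ≥ 2): not satisfied.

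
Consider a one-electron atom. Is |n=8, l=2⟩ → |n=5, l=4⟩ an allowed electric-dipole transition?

Initial l = 2, final l = 4, so Δl = +2. E1 requires Δl = ±1: ✗.
The transition is electric-dipole forbidden.

forbidden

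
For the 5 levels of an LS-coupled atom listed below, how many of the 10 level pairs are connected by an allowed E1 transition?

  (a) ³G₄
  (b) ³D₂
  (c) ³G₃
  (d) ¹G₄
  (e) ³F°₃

3

(a)–(b): forbidden (parity, ΔL, ΔJ).
(a)–(c): forbidden (parity).
(a)–(d): forbidden (parity, ΔS).
(a)–(e): allowed.
(b)–(c): forbidden (parity, ΔL).
(b)–(d): forbidden (parity, ΔS, ΔL, ΔJ).
(b)–(e): allowed.
(c)–(d): forbidden (parity, ΔS).
(c)–(e): allowed.
(d)–(e): forbidden (ΔS).
Allowed pairs: 3 of 10.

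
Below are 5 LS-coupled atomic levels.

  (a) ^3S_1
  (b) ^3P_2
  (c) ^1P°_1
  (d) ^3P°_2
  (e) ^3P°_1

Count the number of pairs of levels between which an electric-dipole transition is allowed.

(a)–(b): forbidden (parity).
(a)–(c): forbidden (ΔS).
(a)–(d): allowed.
(a)–(e): allowed.
(b)–(c): forbidden (ΔS).
(b)–(d): allowed.
(b)–(e): allowed.
(c)–(d): forbidden (parity, ΔS).
(c)–(e): forbidden (parity, ΔS).
(d)–(e): forbidden (parity).
Allowed pairs: 4 of 10.

4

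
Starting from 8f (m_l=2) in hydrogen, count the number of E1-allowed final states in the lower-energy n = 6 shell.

E1 requires Δl = ±1, so l_f ∈ {2, 4}; with 0 ≤ l_f ≤ n_f−1 = 5, the allowed l_f values are {2, 4}.
For l_f = 2: m_f ∈ {m_i−1, m_i, m_i+1} ∩ [−2, 2] = {1, 2} → 2 states.
For l_f = 4: m_f ∈ {m_i−1, m_i, m_i+1} ∩ [−4, 4] = {1, 2, 3} → 3 states.
Total: 5.

5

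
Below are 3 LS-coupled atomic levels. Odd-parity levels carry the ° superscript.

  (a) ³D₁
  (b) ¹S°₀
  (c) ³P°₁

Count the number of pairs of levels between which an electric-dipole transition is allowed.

(a)–(b): forbidden (ΔS, ΔL).
(a)–(c): allowed.
(b)–(c): forbidden (parity, ΔS).
Allowed pairs: 1 of 3.

1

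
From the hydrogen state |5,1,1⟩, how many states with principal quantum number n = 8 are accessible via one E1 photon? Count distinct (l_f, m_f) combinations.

E1 requires Δl = ±1, so l_f ∈ {0, 2}; with 0 ≤ l_f ≤ n_f−1 = 7, the allowed l_f values are {0, 2}.
For l_f = 0: m_f ∈ {m_i−1, m_i, m_i+1} ∩ [−0, 0] = {0} → 1 state.
For l_f = 2: m_f ∈ {m_i−1, m_i, m_i+1} ∩ [−2, 2] = {0, 1, 2} → 3 states.
Total: 4.

4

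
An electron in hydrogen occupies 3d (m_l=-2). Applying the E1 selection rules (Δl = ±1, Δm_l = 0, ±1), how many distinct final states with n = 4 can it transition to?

E1 requires Δl = ±1, so l_f ∈ {1, 3}; with 0 ≤ l_f ≤ n_f−1 = 3, the allowed l_f values are {1, 3}.
For l_f = 1: m_f ∈ {m_i−1, m_i, m_i+1} ∩ [−1, 1] = {-1} → 1 state.
For l_f = 3: m_f ∈ {m_i−1, m_i, m_i+1} ∩ [−3, 3] = {-3, -2, -1} → 3 states.
Total: 4.

4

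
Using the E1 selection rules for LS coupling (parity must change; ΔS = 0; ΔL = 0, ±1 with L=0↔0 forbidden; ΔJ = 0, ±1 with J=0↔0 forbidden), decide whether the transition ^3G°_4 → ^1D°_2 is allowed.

forbidden

Initial level: S=1, L=4, J=4, parity odd. Final level: S=0, L=2, J=2, parity odd.
Parity must change: odd → odd — fails.
ΔS = 0: S: 1 → 0 — fails.
ΔL = 0, ±1 (not L=0↔0): L: 4 → 2, ΔL = -2 — fails.
ΔJ = 0, ±1 (not J=0↔0): J: 4 → 2, ΔJ = -2 — fails.
Rule(s) violated: parity, ΔS, ΔL, ΔJ.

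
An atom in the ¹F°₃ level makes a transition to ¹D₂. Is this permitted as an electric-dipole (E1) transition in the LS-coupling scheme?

Parity must change: odd → even — satisfied.
ΔS = 0: S: 0 → 0 — satisfied.
ΔL = 0, ±1 (not L=0↔0): L: 3 → 2, ΔL = -1 — satisfied.
ΔJ = 0, ±1 (not J=0↔0): J: 3 → 2, ΔJ = -1 — satisfied.
All four E1 rules are satisfied.

allowed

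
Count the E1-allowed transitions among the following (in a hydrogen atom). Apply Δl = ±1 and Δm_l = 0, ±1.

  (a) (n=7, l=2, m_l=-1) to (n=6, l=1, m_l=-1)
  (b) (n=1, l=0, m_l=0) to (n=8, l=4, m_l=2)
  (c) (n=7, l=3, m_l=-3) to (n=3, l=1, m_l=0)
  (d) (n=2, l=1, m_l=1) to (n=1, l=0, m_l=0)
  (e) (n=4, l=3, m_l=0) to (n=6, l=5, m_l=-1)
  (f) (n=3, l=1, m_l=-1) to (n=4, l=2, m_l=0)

(a) allowed
(b) forbidden — Δl = +4 (E1 requires Δl = ±1); Δm_l = +2 (E1 requires Δm_l = 0, ±1)
(c) forbidden — Δl = -2 (E1 requires Δl = ±1); Δm_l = +3 (E1 requires Δm_l = 0, ±1)
(d) allowed
(e) forbidden — Δl = +2 (E1 requires Δl = ±1)
(f) allowed
Total allowed: 3 of 6.

3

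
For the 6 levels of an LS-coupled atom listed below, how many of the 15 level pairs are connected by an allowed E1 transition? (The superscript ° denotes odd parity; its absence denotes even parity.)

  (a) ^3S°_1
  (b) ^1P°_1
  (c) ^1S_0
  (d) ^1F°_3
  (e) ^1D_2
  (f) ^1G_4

(a)–(b): forbidden (parity, ΔS).
(a)–(c): forbidden (ΔS, ΔL).
(a)–(d): forbidden (parity, ΔS, ΔL, ΔJ).
(a)–(e): forbidden (ΔS, ΔL).
(a)–(f): forbidden (ΔS, ΔL, ΔJ).
(b)–(c): allowed.
(b)–(d): forbidden (parity, ΔL, ΔJ).
(b)–(e): allowed.
(b)–(f): forbidden (ΔL, ΔJ).
(c)–(d): forbidden (ΔL, ΔJ).
(c)–(e): forbidden (parity, ΔL, ΔJ).
(c)–(f): forbidden (parity, ΔL, ΔJ).
(d)–(e): allowed.
(d)–(f): allowed.
(e)–(f): forbidden (parity, ΔL, ΔJ).
Allowed pairs: 4 of 15.

4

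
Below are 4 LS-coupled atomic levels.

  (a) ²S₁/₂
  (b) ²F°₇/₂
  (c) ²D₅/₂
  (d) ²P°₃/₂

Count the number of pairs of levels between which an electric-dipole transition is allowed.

3

(a)–(b): forbidden (ΔL, ΔJ).
(a)–(c): forbidden (parity, ΔL, ΔJ).
(a)–(d): allowed.
(b)–(c): allowed.
(b)–(d): forbidden (parity, ΔL, ΔJ).
(c)–(d): allowed.
Allowed pairs: 3 of 6.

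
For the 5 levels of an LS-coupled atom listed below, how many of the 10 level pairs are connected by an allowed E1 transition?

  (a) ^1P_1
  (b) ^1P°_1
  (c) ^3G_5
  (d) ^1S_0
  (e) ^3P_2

2

(a)–(b): allowed.
(a)–(c): forbidden (parity, ΔS, ΔL, ΔJ).
(a)–(d): forbidden (parity).
(a)–(e): forbidden (parity, ΔS).
(b)–(c): forbidden (ΔS, ΔL, ΔJ).
(b)–(d): allowed.
(b)–(e): forbidden (ΔS).
(c)–(d): forbidden (parity, ΔS, ΔL, ΔJ).
(c)–(e): forbidden (parity, ΔL, ΔJ).
(d)–(e): forbidden (parity, ΔS, ΔJ).
Allowed pairs: 2 of 10.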